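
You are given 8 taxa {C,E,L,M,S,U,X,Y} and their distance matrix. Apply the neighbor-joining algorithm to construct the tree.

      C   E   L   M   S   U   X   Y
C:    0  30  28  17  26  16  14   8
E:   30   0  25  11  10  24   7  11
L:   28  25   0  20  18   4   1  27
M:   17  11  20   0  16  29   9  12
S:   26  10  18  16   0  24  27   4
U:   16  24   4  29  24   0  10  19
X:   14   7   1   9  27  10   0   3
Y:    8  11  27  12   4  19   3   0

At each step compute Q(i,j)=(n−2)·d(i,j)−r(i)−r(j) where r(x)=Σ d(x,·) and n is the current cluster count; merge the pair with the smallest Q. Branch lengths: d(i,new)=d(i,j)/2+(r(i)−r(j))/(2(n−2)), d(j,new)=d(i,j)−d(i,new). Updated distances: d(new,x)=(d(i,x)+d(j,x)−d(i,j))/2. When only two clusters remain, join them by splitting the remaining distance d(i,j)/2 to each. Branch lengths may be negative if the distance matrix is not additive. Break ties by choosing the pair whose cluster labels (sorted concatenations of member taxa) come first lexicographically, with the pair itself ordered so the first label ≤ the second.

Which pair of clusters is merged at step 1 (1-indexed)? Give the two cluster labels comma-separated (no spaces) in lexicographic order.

L,U

step 1: merge (L,U) at d=4, Q=-225; branch lengths L→7/4, U→9/4; new cluster LU
  updated: d(C,LU)=20, d(E,LU)=45/2, d(LU,M)=45/2, d(LU,S)=19, d(LU,X)=7/2, d(LU,Y)=21
step 2: merge (LU,X) at d=7/2, Q=-309/2; branch lengths LU→25/4, X→-11/4; new cluster LUX
  updated: d(C,LUX)=61/4, d(E,LUX)=13, d(LUX,M)=14, d(LUX,S)=85/4, d(LUX,Y)=41/4
step 3: merge (E,S) at d=10, Q=-449/4; branch lengths E→151/32, S→169/32; new cluster ES
  updated: d(C,ES)=23, d(ES,LUX)=97/8, d(ES,M)=17/2, d(ES,Y)=5/2
step 4: merge (ES,M) at d=17/2, Q=-577/8; branch lengths ES→161/48, M→247/48; new cluster EMS
  updated: d(C,EMS)=63/4, d(EMS,LUX)=141/16, d(EMS,Y)=3
step 5: merge (C,Y) at d=8, Q=-177/4; branch lengths C→135/16, Y→-7/16; new cluster CY
  updated: d(CY,EMS)=43/8, d(CY,LUX)=35/4
step 6: merge (CY,EMS) at d=43/8, Q=-367/16; branch lengths CY→85/32, EMS→87/32; new cluster CEMSY
  updated: d(CEMSY,LUX)=195/32
step 7: merge (CEMSY,LUX) at d=195/32; branch lengths CEMSY→195/64, LUX→195/64; new cluster CELMSUXY
final tree: (((C:135/16,Y:-7/16):85/32,((E:151/32,S:169/32):161/48,M:247/48):87/32):195/64,((L:7/4,U:9/4):25/4,X:-11/4):195/64)
total length: 1455/32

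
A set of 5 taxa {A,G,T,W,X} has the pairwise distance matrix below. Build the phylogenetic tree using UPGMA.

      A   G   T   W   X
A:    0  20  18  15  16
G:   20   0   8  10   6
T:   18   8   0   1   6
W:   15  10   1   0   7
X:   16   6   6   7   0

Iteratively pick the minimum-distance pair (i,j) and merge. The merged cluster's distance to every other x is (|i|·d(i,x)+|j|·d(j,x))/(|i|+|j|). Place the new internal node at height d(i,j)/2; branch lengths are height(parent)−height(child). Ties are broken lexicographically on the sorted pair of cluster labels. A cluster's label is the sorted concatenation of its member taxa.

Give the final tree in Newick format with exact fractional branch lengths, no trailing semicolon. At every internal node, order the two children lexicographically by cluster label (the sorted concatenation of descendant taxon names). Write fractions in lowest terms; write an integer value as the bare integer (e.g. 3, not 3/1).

1. join T+W (d=1) ⇒ TW; edges |T|=1/2, |W|=1/2
  updated: d(A,TW)=33/2, d(G,TW)=9, d(TW,X)=13/2
2. join G+X (d=6) ⇒ GX; edges |G|=3, |X|=3
  updated: d(A,GX)=18, d(GX,TW)=31/4
3. join GX+TW (d=31/4) ⇒ GTWX; edges |GX|=7/8, |TW|=27/8
  updated: d(A,GTWX)=69/4
4. join A+GTWX (d=69/4) ⇒ AGTWX; edges |A|=69/8, |GTWX|=19/4
final tree: (A:69/8,((G:3,X:3):7/8,(T:1/2,W:1/2):27/8):19/4)
total length: 197/8

(A:69/8,((G:3,X:3):7/8,(T:1/2,W:1/2):27/8):19/4)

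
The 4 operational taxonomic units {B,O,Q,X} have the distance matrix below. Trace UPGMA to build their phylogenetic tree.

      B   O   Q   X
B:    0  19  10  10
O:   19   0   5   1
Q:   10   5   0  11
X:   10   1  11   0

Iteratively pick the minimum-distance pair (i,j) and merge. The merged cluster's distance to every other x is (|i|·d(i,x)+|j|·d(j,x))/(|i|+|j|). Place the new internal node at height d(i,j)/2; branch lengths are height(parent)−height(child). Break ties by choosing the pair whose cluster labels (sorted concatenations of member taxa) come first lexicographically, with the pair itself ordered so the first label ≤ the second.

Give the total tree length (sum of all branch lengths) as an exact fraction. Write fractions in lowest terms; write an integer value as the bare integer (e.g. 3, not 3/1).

step 1: merge (O,X) at d=1; branch lengths O→1/2, X→1/2; new cluster OX
  updated: d(B,OX)=29/2, d(OX,Q)=8
step 2: merge (OX,Q) at d=8; branch lengths OX→7/2, Q→4; new cluster OQX
  updated: d(B,OQX)=13
step 3: merge (B,OQX) at d=13; branch lengths B→13/2, OQX→5/2; new cluster BOQX
final tree: (B:13/2,((O:1/2,X:1/2):7/2,Q:4):5/2)
total length: 35/2

35/2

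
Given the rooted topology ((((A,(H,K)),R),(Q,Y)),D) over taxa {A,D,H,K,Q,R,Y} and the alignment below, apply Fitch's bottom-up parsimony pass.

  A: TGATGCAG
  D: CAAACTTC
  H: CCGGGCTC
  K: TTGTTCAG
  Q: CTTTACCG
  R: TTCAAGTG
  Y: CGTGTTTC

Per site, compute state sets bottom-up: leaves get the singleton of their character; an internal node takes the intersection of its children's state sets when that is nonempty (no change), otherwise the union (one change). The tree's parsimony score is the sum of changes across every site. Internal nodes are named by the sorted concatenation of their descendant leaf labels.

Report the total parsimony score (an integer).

26

[col 0] HK: children H:{C}, K:{T} ∪→ {C,T}; cost 1
[col 0] AHK: children A:{T}, HK:{C,T} ∩→ {T}; cost 0
[col 0] AHKR: children AHK:{T}, R:{T} ∩→ {T}; cost 0
[col 0] QY: children Q:{C}, Y:{C} ∩→ {C}; cost 0
[col 0] AHKQRY: children AHKR:{T}, QY:{C} ∪→ {C,T}; cost 1
[col 0] ADHKQRY: children AHKQRY:{C,T}, D:{C} ∩→ {C}; cost 0
[col 1] HK: children H:{C}, K:{T} ∪→ {C,T}; cost 1
[col 1] AHK: children A:{G}, HK:{C,T} ∪→ {C,G,T}; cost 1
[col 1] AHKR: children AHK:{C,G,T}, R:{T} ∩→ {T}; cost 0
[col 1] QY: children Q:{T}, Y:{G} ∪→ {G,T}; cost 1
[col 1] AHKQRY: children AHKR:{T}, QY:{G,T} ∩→ {T}; cost 0
[col 1] ADHKQRY: children AHKQRY:{T}, D:{A} ∪→ {A,T}; cost 1
[col 2] HK: children H:{G}, K:{G} ∩→ {G}; cost 0
[col 2] AHK: children A:{A}, HK:{G} ∪→ {A,G}; cost 1
[col 2] AHKR: children AHK:{A,G}, R:{C} ∪→ {A,C,G}; cost 1
[col 2] QY: children Q:{T}, Y:{T} ∩→ {T}; cost 0
[col 2] AHKQRY: children AHKR:{A,C,G}, QY:{T} ∪→ {A,C,G,T}; cost 1
[col 2] ADHKQRY: children AHKQRY:{A,C,G,T}, D:{A} ∩→ {A}; cost 0
[col 3] HK: children H:{G}, K:{T} ∪→ {G,T}; cost 1
[col 3] AHK: children A:{T}, HK:{G,T} ∩→ {T}; cost 0
[col 3] AHKR: children AHK:{T}, R:{A} ∪→ {A,T}; cost 1
[col 3] QY: children Q:{T}, Y:{G} ∪→ {G,T}; cost 1
[col 3] AHKQRY: children AHKR:{A,T}, QY:{G,T} ∩→ {T}; cost 0
[col 3] ADHKQRY: children AHKQRY:{T}, D:{A} ∪→ {A,T}; cost 1
[col 4] HK: children H:{G}, K:{T} ∪→ {G,T}; cost 1
[col 4] AHK: children A:{G}, HK:{G,T} ∩→ {G}; cost 0
[col 4] AHKR: children AHK:{G}, R:{A} ∪→ {A,G}; cost 1
[col 4] QY: children Q:{A}, Y:{T} ∪→ {A,T}; cost 1
[col 4] AHKQRY: children AHKR:{A,G}, QY:{A,T} ∩→ {A}; cost 0
[col 4] ADHKQRY: children AHKQRY:{A}, D:{C} ∪→ {A,C}; cost 1
[col 5] HK: children H:{C}, K:{C} ∩→ {C}; cost 0
[col 5] AHK: children A:{C}, HK:{C} ∩→ {C}; cost 0
[col 5] AHKR: children AHK:{C}, R:{G} ∪→ {C,G}; cost 1
[col 5] QY: children Q:{C}, Y:{T} ∪→ {C,T}; cost 1
[col 5] AHKQRY: children AHKR:{C,G}, QY:{C,T} ∩→ {C}; cost 0
[col 5] ADHKQRY: children AHKQRY:{C}, D:{T} ∪→ {C,T}; cost 1
[col 6] HK: children H:{T}, K:{A} ∪→ {A,T}; cost 1
[col 6] AHK: children A:{A}, HK:{A,T} ∩→ {A}; cost 0
[col 6] AHKR: children AHK:{A}, R:{T} ∪→ {A,T}; cost 1
[col 6] QY: children Q:{C}, Y:{T} ∪→ {C,T}; cost 1
[col 6] AHKQRY: children AHKR:{A,T}, QY:{C,T} ∩→ {T}; cost 0
[col 6] ADHKQRY: children AHKQRY:{T}, D:{T} ∩→ {T}; cost 0
[col 7] HK: children H:{C}, K:{G} ∪→ {C,G}; cost 1
[col 7] AHK: children A:{G}, HK:{C,G} ∩→ {G}; cost 0
[col 7] AHKR: children AHK:{G}, R:{G} ∩→ {G}; cost 0
[col 7] QY: children Q:{G}, Y:{C} ∪→ {C,G}; cost 1
[col 7] AHKQRY: children AHKR:{G}, QY:{C,G} ∩→ {G}; cost 0
[col 7] ADHKQRY: children AHKQRY:{G}, D:{C} ∪→ {C,G}; cost 1
per-site changes: [2, 4, 3, 4, 4, 3, 3, 3]; total = 26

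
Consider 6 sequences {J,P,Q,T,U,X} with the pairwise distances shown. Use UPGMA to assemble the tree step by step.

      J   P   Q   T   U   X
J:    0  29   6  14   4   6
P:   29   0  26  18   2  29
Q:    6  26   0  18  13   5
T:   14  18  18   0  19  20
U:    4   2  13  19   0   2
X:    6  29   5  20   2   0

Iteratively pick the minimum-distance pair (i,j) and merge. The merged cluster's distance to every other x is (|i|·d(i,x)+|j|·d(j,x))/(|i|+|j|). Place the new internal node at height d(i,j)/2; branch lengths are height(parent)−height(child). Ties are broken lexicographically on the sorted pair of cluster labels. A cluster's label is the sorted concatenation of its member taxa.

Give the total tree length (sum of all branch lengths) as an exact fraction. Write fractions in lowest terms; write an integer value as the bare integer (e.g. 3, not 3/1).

iteration 1: select P,U (d=2); attach at lengths (1, 1); label the merged cluster PU
  updated: d(J,PU)=33/2, d(PU,Q)=39/2, d(PU,T)=37/2, d(PU,X)=31/2
iteration 2: select Q,X (d=5); attach at lengths (5/2, 5/2); label the merged cluster QX
  updated: d(J,QX)=6, d(PU,QX)=35/2, d(QX,T)=19
iteration 3: select J,QX (d=6); attach at lengths (3, 1/2); label the merged cluster JQX
  updated: d(JQX,PU)=103/6, d(JQX,T)=52/3
iteration 4: select JQX,PU (d=103/6); attach at lengths (67/12, 91/12); label the merged cluster JPQUX
  updated: d(JPQUX,T)=89/5
iteration 5: select JPQUX,T (d=89/5); attach at lengths (19/60, 89/10); label the merged cluster JPQTUX
final tree: (((J:3,(Q:5/2,X:5/2):1/2):67/12,(P:1,U:1):91/12):19/60,T:89/10)
total length: 1973/60

1973/60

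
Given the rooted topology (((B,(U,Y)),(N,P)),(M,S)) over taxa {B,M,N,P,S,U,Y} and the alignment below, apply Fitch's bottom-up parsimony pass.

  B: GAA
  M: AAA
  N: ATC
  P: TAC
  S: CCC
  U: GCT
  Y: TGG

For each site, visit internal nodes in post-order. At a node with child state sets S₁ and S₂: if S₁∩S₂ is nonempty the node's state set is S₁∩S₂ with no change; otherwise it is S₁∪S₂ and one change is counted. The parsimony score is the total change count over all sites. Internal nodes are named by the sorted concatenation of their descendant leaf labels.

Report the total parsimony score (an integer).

site 0, node UY: U={G} ∪ Y={T} → {G,T} (+1)
site 0, node BUY: B={G} ∩ UY={G,T} → {G} (+0)
site 0, node NP: N={A} ∪ P={T} → {A,T} (+1)
site 0, node BNPUY: BUY={G} ∪ NP={A,T} → {A,G,T} (+1)
site 0, node MS: M={A} ∪ S={C} → {A,C} (+1)
site 0, node BMNPSUY: BNPUY={A,G,T} ∩ MS={A,C} → {A} (+0)
site 1, node UY: U={C} ∪ Y={G} → {C,G} (+1)
site 1, node BUY: B={A} ∪ UY={C,G} → {A,C,G} (+1)
site 1, node NP: N={T} ∪ P={A} → {A,T} (+1)
site 1, node BNPUY: BUY={A,C,G} ∩ NP={A,T} → {A} (+0)
site 1, node MS: M={A} ∪ S={C} → {A,C} (+1)
site 1, node BMNPSUY: BNPUY={A} ∩ MS={A,C} → {A} (+0)
site 2, node UY: U={T} ∪ Y={G} → {G,T} (+1)
site 2, node BUY: B={A} ∪ UY={G,T} → {A,G,T} (+1)
site 2, node NP: N={C} ∩ P={C} → {C} (+0)
site 2, node BNPUY: BUY={A,G,T} ∪ NP={C} → {A,C,G,T} (+1)
site 2, node MS: M={A} ∪ S={C} → {A,C} (+1)
site 2, node BMNPSUY: BNPUY={A,C,G,T} ∩ MS={A,C} → {A,C} (+0)
per-site changes: [4, 4, 4]; total = 12

12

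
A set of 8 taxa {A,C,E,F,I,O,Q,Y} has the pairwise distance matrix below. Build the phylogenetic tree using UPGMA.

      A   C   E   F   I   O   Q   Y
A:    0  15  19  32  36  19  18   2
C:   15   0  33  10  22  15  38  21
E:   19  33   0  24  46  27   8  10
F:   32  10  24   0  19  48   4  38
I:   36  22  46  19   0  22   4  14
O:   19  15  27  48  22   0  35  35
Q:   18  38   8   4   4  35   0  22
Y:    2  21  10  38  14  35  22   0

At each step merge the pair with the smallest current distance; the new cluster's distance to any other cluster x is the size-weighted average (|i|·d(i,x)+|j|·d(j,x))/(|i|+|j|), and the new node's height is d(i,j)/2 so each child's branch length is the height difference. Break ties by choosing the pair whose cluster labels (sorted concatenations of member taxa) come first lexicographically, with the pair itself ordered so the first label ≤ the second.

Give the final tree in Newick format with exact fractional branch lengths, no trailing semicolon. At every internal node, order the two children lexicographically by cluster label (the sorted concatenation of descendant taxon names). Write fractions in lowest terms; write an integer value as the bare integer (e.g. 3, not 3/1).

((((A:1,Y:1):25/4,E:29/4):21/4,(C:15/2,O:15/2):5):19/15,((F:2,Q:2):15/4,I:23/4):481/60)

iteration 1: select A,Y (d=2); attach at lengths (1, 1); label the merged cluster AY
  updated: d(AY,C)=18, d(AY,E)=29/2, d(AY,F)=35, d(AY,I)=25, d(AY,O)=27, d(AY,Q)=20
iteration 2: select F,Q (d=4); attach at lengths (2, 2); label the merged cluster FQ
  updated: d(AY,FQ)=55/2, d(C,FQ)=24, d(E,FQ)=16, d(FQ,I)=23/2, d(FQ,O)=83/2
iteration 3: select FQ,I (d=23/2); attach at lengths (15/4, 23/4); label the merged cluster FIQ
  updated: d(AY,FIQ)=80/3, d(C,FIQ)=70/3, d(E,FIQ)=26, d(FIQ,O)=35
iteration 4: select AY,E (d=29/2); attach at lengths (25/4, 29/4); label the merged cluster AEY
  updated: d(AEY,C)=23, d(AEY,FIQ)=238/9, d(AEY,O)=27
iteration 5: select C,O (d=15); attach at lengths (15/2, 15/2); label the merged cluster CO
  updated: d(AEY,CO)=25, d(CO,FIQ)=175/6
iteration 6: select AEY,CO (d=25); attach at lengths (21/4, 5); label the merged cluster ACEOY
  updated: d(ACEOY,FIQ)=413/15
iteration 7: select ACEOY,FIQ (d=413/15); attach at lengths (19/15, 481/60); label the merged cluster ACEFIOQY
final tree: ((((A:1,Y:1):25/4,E:29/4):21/4,(C:15/2,O:15/2):5):19/15,((F:2,Q:2):15/4,I:23/4):481/60)
total length: 953/15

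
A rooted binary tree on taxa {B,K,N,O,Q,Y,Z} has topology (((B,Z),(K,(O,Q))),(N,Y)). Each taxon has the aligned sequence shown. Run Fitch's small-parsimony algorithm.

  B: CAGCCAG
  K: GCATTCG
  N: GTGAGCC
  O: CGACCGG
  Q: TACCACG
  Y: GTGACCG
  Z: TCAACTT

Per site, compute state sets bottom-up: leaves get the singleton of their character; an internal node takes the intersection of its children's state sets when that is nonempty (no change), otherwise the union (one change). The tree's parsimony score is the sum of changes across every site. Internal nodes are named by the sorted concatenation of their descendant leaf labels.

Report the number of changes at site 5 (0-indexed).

[col 0] BZ: children B:{C}, Z:{T} ∪→ {C,T}; cost 1
[col 0] OQ: children O:{C}, Q:{T} ∪→ {C,T}; cost 1
[col 0] KOQ: children K:{G}, OQ:{C,T} ∪→ {C,G,T}; cost 1
[col 0] BKOQZ: children BZ:{C,T}, KOQ:{C,G,T} ∩→ {C,T}; cost 0
[col 0] NY: children N:{G}, Y:{G} ∩→ {G}; cost 0
[col 0] BKNOQYZ: children BKOQZ:{C,T}, NY:{G} ∪→ {C,G,T}; cost 1
[col 1] BZ: children B:{A}, Z:{C} ∪→ {A,C}; cost 1
[col 1] OQ: children O:{G}, Q:{A} ∪→ {A,G}; cost 1
[col 1] KOQ: children K:{C}, OQ:{A,G} ∪→ {A,C,G}; cost 1
[col 1] BKOQZ: children BZ:{A,C}, KOQ:{A,C,G} ∩→ {A,C}; cost 0
[col 1] NY: children N:{T}, Y:{T} ∩→ {T}; cost 0
[col 1] BKNOQYZ: children BKOQZ:{A,C}, NY:{T} ∪→ {A,C,T}; cost 1
[col 2] BZ: children B:{G}, Z:{A} ∪→ {A,G}; cost 1
[col 2] OQ: children O:{A}, Q:{C} ∪→ {A,C}; cost 1
[col 2] KOQ: children K:{A}, OQ:{A,C} ∩→ {A}; cost 0
[col 2] BKOQZ: children BZ:{A,G}, KOQ:{A} ∩→ {A}; cost 0
[col 2] NY: children N:{G}, Y:{G} ∩→ {G}; cost 0
[col 2] BKNOQYZ: children BKOQZ:{A}, NY:{G} ∪→ {A,G}; cost 1
[col 3] BZ: children B:{C}, Z:{A} ∪→ {A,C}; cost 1
[col 3] OQ: children O:{C}, Q:{C} ∩→ {C}; cost 0
[col 3] KOQ: children K:{T}, OQ:{C} ∪→ {C,T}; cost 1
[col 3] BKOQZ: children BZ:{A,C}, KOQ:{C,T} ∩→ {C}; cost 0
[col 3] NY: children N:{A}, Y:{A} ∩→ {A}; cost 0
[col 3] BKNOQYZ: children BKOQZ:{C}, NY:{A} ∪→ {A,C}; cost 1
[col 4] BZ: children B:{C}, Z:{C} ∩→ {C}; cost 0
[col 4] OQ: children O:{C}, Q:{A} ∪→ {A,C}; cost 1
[col 4] KOQ: children K:{T}, OQ:{A,C} ∪→ {A,C,T}; cost 1
[col 4] BKOQZ: children BZ:{C}, KOQ:{A,C,T} ∩→ {C}; cost 0
[col 4] NY: children N:{G}, Y:{C} ∪→ {C,G}; cost 1
[col 4] BKNOQYZ: children BKOQZ:{C}, NY:{C,G} ∩→ {C}; cost 0
[col 5] BZ: children B:{A}, Z:{T} ∪→ {A,T}; cost 1
[col 5] OQ: children O:{G}, Q:{C} ∪→ {C,G}; cost 1
[col 5] KOQ: children K:{C}, OQ:{C,G} ∩→ {C}; cost 0
[col 5] BKOQZ: children BZ:{A,T}, KOQ:{C} ∪→ {A,C,T}; cost 1
[col 5] NY: children N:{C}, Y:{C} ∩→ {C}; cost 0
[col 5] BKNOQYZ: children BKOQZ:{A,C,T}, NY:{C} ∩→ {C}; cost 0
[col 6] BZ: children B:{G}, Z:{T} ∪→ {G,T}; cost 1
[col 6] OQ: children O:{G}, Q:{G} ∩→ {G}; cost 0
[col 6] KOQ: children K:{G}, OQ:{G} ∩→ {G}; cost 0
[col 6] BKOQZ: children BZ:{G,T}, KOQ:{G} ∩→ {G}; cost 0
[col 6] NY: children N:{C}, Y:{G} ∪→ {C,G}; cost 1
[col 6] BKNOQYZ: children BKOQZ:{G}, NY:{C,G} ∩→ {G}; cost 0
per-site changes: [4, 4, 3, 3, 3, 3, 2]; total = 22

3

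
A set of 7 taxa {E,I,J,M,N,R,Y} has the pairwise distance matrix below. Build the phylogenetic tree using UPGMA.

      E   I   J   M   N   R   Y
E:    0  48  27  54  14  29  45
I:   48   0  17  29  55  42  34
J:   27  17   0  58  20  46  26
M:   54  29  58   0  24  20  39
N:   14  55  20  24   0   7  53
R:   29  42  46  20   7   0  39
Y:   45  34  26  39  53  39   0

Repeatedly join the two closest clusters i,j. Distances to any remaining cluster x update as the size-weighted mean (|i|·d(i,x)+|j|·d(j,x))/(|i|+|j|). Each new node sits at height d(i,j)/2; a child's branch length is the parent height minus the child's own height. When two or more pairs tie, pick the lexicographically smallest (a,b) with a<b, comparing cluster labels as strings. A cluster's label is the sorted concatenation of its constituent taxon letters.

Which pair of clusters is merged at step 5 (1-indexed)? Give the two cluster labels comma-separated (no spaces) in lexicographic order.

ENR,M

1. join N+R (d=7) ⇒ NR; edges |N|=7/2, |R|=7/2
  updated: d(E,NR)=43/2, d(I,NR)=97/2, d(J,NR)=33, d(M,NR)=22, d(NR,Y)=46
2. join I+J (d=17) ⇒ IJ; edges |I|=17/2, |J|=17/2
  updated: d(E,IJ)=75/2, d(IJ,M)=87/2, d(IJ,NR)=163/4, d(IJ,Y)=30
3. join E+NR (d=43/2) ⇒ ENR; edges |E|=43/4, |NR|=29/4
  updated: d(ENR,IJ)=119/3, d(ENR,M)=98/3, d(ENR,Y)=137/3
4. join IJ+Y (d=30) ⇒ IJY; edges |IJ|=13/2, |Y|=15
  updated: d(ENR,IJY)=125/3, d(IJY,M)=42
5. join ENR+M (d=98/3) ⇒ EMNR; edges |ENR|=67/12, |M|=49/3
  updated: d(EMNR,IJY)=167/4
6. join EMNR+IJY (d=167/4) ⇒ EIJMNRY; edges |EMNR|=109/24, |IJY|=47/8
final tree: (((E:43/4,(N:7/2,R:7/2):29/4):67/12,M:49/3):109/24,((I:17/2,J:17/2):13/2,Y:15):47/8)
total length: 575/6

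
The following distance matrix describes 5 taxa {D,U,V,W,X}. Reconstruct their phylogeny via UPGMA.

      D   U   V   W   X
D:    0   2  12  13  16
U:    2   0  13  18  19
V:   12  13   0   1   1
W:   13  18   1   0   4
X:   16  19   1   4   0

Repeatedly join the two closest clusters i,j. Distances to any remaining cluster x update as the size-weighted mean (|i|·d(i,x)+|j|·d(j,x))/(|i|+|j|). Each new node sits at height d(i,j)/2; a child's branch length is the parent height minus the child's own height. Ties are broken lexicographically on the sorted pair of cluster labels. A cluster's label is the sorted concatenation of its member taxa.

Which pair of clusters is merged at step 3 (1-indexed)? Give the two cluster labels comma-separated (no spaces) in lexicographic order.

step 1: merge (V,W) at d=1; branch lengths V→1/2, W→1/2; new cluster VW
  updated: d(D,VW)=25/2, d(U,VW)=31/2, d(VW,X)=5/2
step 2: merge (D,U) at d=2; branch lengths D→1, U→1; new cluster DU
  updated: d(DU,VW)=14, d(DU,X)=35/2
step 3: merge (VW,X) at d=5/2; branch lengths VW→3/4, X→5/4; new cluster VWX
  updated: d(DU,VWX)=91/6
step 4: merge (DU,VWX) at d=91/6; branch lengths DU→79/12, VWX→19/3; new cluster DUVWX
final tree: ((D:1,U:1):79/12,((V:1/2,W:1/2):3/4,X:5/4):19/3)
total length: 215/12

VW,X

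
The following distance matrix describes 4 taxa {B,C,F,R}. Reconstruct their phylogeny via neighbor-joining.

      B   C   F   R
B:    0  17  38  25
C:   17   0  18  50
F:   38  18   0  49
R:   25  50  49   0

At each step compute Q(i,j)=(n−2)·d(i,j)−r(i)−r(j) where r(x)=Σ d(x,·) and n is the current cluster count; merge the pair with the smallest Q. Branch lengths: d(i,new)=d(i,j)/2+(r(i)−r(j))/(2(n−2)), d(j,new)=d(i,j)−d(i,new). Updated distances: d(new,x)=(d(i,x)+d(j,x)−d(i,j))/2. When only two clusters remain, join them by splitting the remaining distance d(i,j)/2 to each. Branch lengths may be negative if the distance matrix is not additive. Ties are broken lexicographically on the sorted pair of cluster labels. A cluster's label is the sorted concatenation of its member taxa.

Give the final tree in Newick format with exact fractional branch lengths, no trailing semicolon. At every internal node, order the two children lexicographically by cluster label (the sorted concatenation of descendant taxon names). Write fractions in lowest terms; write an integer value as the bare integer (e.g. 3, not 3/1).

(((B:3/2,R:47/2):17,C:4):7,F:7)

1. join B+R (d=25, Q=-154) ⇒ BR; edges |B|=3/2, |R|=47/2
  updated: d(BR,C)=21, d(BR,F)=31
2. join BR+C (d=21, Q=-70) ⇒ BCR; edges |BR|=17, |C|=4
  updated: d(BCR,F)=14
3. join BCR+F (d=14) ⇒ BCFR; edges |BCR|=7, |F|=7
final tree: (((B:3/2,R:47/2):17,C:4):7,F:7)
total length: 60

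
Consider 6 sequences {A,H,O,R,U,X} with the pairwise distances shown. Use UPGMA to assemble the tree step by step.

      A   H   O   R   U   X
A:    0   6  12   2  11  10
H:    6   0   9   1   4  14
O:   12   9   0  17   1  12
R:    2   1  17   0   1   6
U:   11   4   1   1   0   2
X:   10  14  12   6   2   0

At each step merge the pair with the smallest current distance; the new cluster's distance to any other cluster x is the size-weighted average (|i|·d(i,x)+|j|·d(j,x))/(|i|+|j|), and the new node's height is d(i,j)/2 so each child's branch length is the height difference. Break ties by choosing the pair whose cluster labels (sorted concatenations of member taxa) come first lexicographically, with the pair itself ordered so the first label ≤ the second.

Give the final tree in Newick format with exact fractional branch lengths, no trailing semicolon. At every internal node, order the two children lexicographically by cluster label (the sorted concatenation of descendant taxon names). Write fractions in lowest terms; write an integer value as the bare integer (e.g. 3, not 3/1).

1. join H+R (d=1) ⇒ HR; edges |H|=1/2, |R|=1/2
  updated: d(A,HR)=4, d(HR,O)=13, d(HR,U)=5/2, d(HR,X)=10
2. join O+U (d=1) ⇒ OU; edges |O|=1/2, |U|=1/2
  updated: d(A,OU)=23/2, d(HR,OU)=31/4, d(OU,X)=7
3. join A+HR (d=4) ⇒ AHR; edges |A|=2, |HR|=3/2
  updated: d(AHR,OU)=9, d(AHR,X)=10
4. join OU+X (d=7) ⇒ OUX; edges |OU|=3, |X|=7/2
  updated: d(AHR,OUX)=28/3
5. join AHR+OUX (d=28/3) ⇒ AHORUX; edges |AHR|=8/3, |OUX|=7/6
final tree: ((A:2,(H:1/2,R:1/2):3/2):8/3,((O:1/2,U:1/2):3,X:7/2):7/6)
total length: 95/6

((A:2,(H:1/2,R:1/2):3/2):8/3,((O:1/2,U:1/2):3,X:7/2):7/6)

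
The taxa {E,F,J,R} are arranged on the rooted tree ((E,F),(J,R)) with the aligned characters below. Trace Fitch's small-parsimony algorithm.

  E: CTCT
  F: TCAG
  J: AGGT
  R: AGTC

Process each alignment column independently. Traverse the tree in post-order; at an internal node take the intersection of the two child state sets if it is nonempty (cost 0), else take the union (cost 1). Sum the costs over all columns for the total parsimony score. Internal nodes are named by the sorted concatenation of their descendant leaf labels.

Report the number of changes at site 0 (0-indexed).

2

EF@0: {C} ∪ {T} = {C,T} (union, +1)
JR@0: {A} ∩ {A} = {A} (intersection, +0)
EFJR@0: {C,T} ∪ {A} = {A,C,T} (union, +1)
EF@1: {T} ∪ {C} = {C,T} (union, +1)
JR@1: {G} ∩ {G} = {G} (intersection, +0)
EFJR@1: {C,T} ∪ {G} = {C,G,T} (union, +1)
EF@2: {C} ∪ {A} = {A,C} (union, +1)
JR@2: {G} ∪ {T} = {G,T} (union, +1)
EFJR@2: {A,C} ∪ {G,T} = {A,C,G,T} (union, +1)
EF@3: {T} ∪ {G} = {G,T} (union, +1)
JR@3: {T} ∪ {C} = {C,T} (union, +1)
EFJR@3: {G,T} ∩ {C,T} = {T} (intersection, +0)
per-site changes: [2, 2, 3, 2]; total = 9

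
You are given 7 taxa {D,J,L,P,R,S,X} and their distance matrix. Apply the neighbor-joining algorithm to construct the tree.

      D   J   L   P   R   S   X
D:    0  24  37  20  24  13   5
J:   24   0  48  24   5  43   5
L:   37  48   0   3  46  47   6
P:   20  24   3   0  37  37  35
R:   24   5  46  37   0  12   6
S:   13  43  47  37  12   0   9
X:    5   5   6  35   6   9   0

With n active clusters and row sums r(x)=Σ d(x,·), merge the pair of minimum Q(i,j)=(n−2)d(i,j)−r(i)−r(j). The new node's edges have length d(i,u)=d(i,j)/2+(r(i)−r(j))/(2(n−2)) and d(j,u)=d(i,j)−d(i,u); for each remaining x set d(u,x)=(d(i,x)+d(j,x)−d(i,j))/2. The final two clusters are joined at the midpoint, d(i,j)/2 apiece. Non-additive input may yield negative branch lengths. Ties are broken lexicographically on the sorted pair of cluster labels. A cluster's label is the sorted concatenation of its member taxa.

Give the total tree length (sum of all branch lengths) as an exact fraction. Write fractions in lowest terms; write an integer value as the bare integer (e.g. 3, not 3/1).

431/8

step 1: merge (L,P) at d=3, Q=-328; branch lengths L→23/5, P→-8/5; new cluster LP
  updated: d(D,LP)=27, d(J,LP)=69/2, d(LP,R)=40, d(LP,S)=81/2, d(LP,X)=19
step 2: merge (J,R) at d=5, Q=-357/2; branch lengths J→89/16, R→-9/16; new cluster JR
  updated: d(D,JR)=43/2, d(JR,LP)=139/4, d(JR,S)=25, d(JR,X)=3
step 3: merge (D,S) at d=13, Q=-115; branch lengths D→3, S→10; new cluster DS
  updated: d(DS,JR)=67/4, d(DS,LP)=109/4, d(DS,X)=1/2
step 4: merge (DS,LP) at d=109/4, Q=-71; branch lengths DS→9/2, LP→91/4; new cluster DLPS
  updated: d(DLPS,JR)=97/8, d(DLPS,X)=-31/8
step 5: merge (DLPS,JR) at d=97/8, Q=-45/4; branch lengths DLPS→21/8, JR→19/2; new cluster DJLPRS
  updated: d(DJLPRS,X)=-13/2
step 6: merge (DJLPRS,X) at d=-13/2; branch lengths DJLPRS→-13/4, X→-13/4; new cluster DJLPRSX
final tree: ((((D:3,S:10):9/2,(L:23/5,P:-8/5):91/4):21/8,(J:89/16,R:-9/16):19/2):-13/4,X:-13/4)
total length: 431/8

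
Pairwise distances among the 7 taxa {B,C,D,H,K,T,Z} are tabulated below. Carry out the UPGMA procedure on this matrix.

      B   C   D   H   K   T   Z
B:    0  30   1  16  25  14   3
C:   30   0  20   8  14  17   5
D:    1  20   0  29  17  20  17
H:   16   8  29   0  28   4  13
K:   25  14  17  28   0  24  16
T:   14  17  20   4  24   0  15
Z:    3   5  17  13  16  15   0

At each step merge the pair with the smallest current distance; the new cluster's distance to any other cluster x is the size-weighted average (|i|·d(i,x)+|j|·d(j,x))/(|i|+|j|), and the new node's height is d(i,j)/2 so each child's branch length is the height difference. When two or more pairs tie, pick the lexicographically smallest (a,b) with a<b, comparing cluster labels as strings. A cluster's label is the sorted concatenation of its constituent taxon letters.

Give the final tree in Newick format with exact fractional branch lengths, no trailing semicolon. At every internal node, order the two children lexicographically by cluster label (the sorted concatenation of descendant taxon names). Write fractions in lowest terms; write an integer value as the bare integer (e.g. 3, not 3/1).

(((B:1/2,D:1/2):141/16,((C:5/2,Z:5/2):33/8,(H:2,T:2):37/8):43/16):49/48,K:31/3)

1. join B+D (d=1) ⇒ BD; edges |B|=1/2, |D|=1/2
  updated: d(BD,C)=25, d(BD,H)=45/2, d(BD,K)=21, d(BD,T)=17, d(BD,Z)=10
2. join H+T (d=4) ⇒ HT; edges |H|=2, |T|=2
  updated: d(BD,HT)=79/4, d(C,HT)=25/2, d(HT,K)=26, d(HT,Z)=14
3. join C+Z (d=5) ⇒ CZ; edges |C|=5/2, |Z|=5/2
  updated: d(BD,CZ)=35/2, d(CZ,HT)=53/4, d(CZ,K)=15
4. join CZ+HT (d=53/4) ⇒ CHTZ; edges |CZ|=33/8, |HT|=37/8
  updated: d(BD,CHTZ)=149/8, d(CHTZ,K)=41/2
5. join BD+CHTZ (d=149/8) ⇒ BCDHTZ; edges |BD|=141/16, |CHTZ|=43/16
  updated: d(BCDHTZ,K)=62/3
6. join BCDHTZ+K (d=62/3) ⇒ BCDHKTZ; edges |BCDHTZ|=49/48, |K|=31/3
final tree: (((B:1/2,D:1/2):141/16,((C:5/2,Z:5/2):33/8,(H:2,T:2):37/8):43/16):49/48,K:31/3)
total length: 1997/48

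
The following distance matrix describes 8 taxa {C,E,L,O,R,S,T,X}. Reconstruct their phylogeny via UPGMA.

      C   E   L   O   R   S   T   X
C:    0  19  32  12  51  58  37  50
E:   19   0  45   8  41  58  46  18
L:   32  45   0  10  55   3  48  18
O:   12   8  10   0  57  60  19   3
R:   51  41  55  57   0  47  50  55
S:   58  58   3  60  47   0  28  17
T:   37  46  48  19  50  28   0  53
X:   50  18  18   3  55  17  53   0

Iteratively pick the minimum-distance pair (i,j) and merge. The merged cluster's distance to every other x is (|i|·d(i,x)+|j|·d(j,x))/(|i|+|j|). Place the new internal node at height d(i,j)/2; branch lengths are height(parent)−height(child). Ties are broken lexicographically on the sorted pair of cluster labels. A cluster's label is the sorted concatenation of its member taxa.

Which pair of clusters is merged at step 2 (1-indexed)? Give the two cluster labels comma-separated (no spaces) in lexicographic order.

1. join L+S (d=3) ⇒ LS; edges |L|=3/2, |S|=3/2
  updated: d(C,LS)=45, d(E,LS)=103/2, d(LS,O)=35, d(LS,R)=51, d(LS,T)=38, d(LS,X)=35/2
2. join O+X (d=3) ⇒ OX; edges |O|=3/2, |X|=3/2
  updated: d(C,OX)=31, d(E,OX)=13, d(LS,OX)=105/4, d(OX,R)=56, d(OX,T)=36
3. join E+OX (d=13) ⇒ EOX; edges |E|=13/2, |OX|=5
  updated: d(C,EOX)=27, d(EOX,LS)=104/3, d(EOX,R)=51, d(EOX,T)=118/3
4. join C+EOX (d=27) ⇒ CEOX; edges |C|=27/2, |EOX|=7
  updated: d(CEOX,LS)=149/4, d(CEOX,R)=51, d(CEOX,T)=155/4
5. join CEOX+LS (d=149/4) ⇒ CELOSX; edges |CEOX|=41/8, |LS|=137/8
  updated: d(CELOSX,R)=51, d(CELOSX,T)=77/2
6. join CELOSX+T (d=77/2) ⇒ CELOSTX; edges |CELOSX|=5/8, |T|=77/4
  updated: d(CELOSTX,R)=356/7
7. join CELOSTX+R (d=356/7) ⇒ CELORSTX; edges |CELOSTX|=173/28, |R|=178/7
final tree: ((((C:27/2,(E:13/2,(O:3/2,X:3/2):5):7):41/8,(L:3/2,S:3/2):137/8):5/8,T:77/4):173/28,R:178/7)
total length: 6257/56

O,X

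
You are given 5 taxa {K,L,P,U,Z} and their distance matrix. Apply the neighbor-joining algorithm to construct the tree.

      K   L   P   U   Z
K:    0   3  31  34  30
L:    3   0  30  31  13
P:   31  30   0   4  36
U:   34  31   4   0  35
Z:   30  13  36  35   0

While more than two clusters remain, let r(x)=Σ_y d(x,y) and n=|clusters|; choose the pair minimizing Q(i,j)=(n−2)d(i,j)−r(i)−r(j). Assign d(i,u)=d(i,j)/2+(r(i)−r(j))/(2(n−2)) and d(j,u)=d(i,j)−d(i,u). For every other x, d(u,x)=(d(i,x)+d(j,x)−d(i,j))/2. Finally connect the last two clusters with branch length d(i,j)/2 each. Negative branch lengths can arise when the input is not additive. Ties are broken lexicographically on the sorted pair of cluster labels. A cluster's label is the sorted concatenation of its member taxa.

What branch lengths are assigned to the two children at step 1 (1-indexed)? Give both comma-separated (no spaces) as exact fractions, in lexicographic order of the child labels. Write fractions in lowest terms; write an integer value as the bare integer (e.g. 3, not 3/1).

3/2,5/2

1. join P+U (d=4, Q=-193) ⇒ PU; edges |P|=3/2, |U|=5/2
  updated: d(K,PU)=61/2, d(L,PU)=57/2, d(PU,Z)=67/2
2. join K+L (d=3, Q=-102) ⇒ KL; edges |K|=25/4, |L|=-13/4
  updated: d(KL,PU)=28, d(KL,Z)=20
3. join KL+PU (d=28, Q=-163/2) ⇒ KLPU; edges |KL|=29/4, |PU|=83/4
  updated: d(KLPU,Z)=51/4
4. join KLPU+Z (d=51/4) ⇒ KLPUZ; edges |KLPU|=51/8, |Z|=51/8
final tree: (((K:25/4,L:-13/4):29/4,(P:3/2,U:5/2):83/4):51/8,Z:51/8)
total length: 191/4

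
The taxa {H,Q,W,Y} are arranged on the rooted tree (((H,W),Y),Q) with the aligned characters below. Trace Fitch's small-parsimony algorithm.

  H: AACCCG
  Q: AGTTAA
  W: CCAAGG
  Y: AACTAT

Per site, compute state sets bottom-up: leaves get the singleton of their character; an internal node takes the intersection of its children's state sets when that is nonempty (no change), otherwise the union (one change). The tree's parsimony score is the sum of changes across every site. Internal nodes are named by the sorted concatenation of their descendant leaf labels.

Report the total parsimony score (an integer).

site 0, node HW: H={A} ∪ W={C} → {A,C} (+1)
site 0, node HWY: HW={A,C} ∩ Y={A} → {A} (+0)
site 0, node HQWY: HWY={A} ∩ Q={A} → {A} (+0)
site 1, node HW: H={A} ∪ W={C} → {A,C} (+1)
site 1, node HWY: HW={A,C} ∩ Y={A} → {A} (+0)
site 1, node HQWY: HWY={A} ∪ Q={G} → {A,G} (+1)
site 2, node HW: H={C} ∪ W={A} → {A,C} (+1)
site 2, node HWY: HW={A,C} ∩ Y={C} → {C} (+0)
site 2, node HQWY: HWY={C} ∪ Q={T} → {C,T} (+1)
site 3, node HW: H={C} ∪ W={A} → {A,C} (+1)
site 3, node HWY: HW={A,C} ∪ Y={T} → {A,C,T} (+1)
site 3, node HQWY: HWY={A,C,T} ∩ Q={T} → {T} (+0)
site 4, node HW: H={C} ∪ W={G} → {C,G} (+1)
site 4, node HWY: HW={C,G} ∪ Y={A} → {A,C,G} (+1)
site 4, node HQWY: HWY={A,C,G} ∩ Q={A} → {A} (+0)
site 5, node HW: H={G} ∩ W={G} → {G} (+0)
site 5, node HWY: HW={G} ∪ Y={T} → {G,T} (+1)
site 5, node HQWY: HWY={G,T} ∪ Q={A} → {A,G,T} (+1)
per-site changes: [1, 2, 2, 2, 2, 2]; total = 11

11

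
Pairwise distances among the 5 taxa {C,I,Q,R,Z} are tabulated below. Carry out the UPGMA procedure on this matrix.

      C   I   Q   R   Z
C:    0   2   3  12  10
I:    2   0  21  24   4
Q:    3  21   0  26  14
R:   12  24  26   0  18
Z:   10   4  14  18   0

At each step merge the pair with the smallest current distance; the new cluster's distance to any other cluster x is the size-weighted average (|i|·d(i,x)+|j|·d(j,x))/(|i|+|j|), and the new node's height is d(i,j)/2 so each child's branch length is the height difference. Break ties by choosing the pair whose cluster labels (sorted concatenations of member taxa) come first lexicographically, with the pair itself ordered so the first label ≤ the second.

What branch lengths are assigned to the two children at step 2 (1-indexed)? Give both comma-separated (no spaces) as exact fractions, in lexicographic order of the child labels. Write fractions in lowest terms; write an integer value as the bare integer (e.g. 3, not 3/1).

5/2,7/2

step 1: merge (C,I) at d=2; branch lengths C→1, I→1; new cluster CI
  updated: d(CI,Q)=12, d(CI,R)=18, d(CI,Z)=7
step 2: merge (CI,Z) at d=7; branch lengths CI→5/2, Z→7/2; new cluster CIZ
  updated: d(CIZ,Q)=38/3, d(CIZ,R)=18
step 3: merge (CIZ,Q) at d=38/3; branch lengths CIZ→17/6, Q→19/3; new cluster CIQZ
  updated: d(CIQZ,R)=20
step 4: merge (CIQZ,R) at d=20; branch lengths CIQZ→11/3, R→10; new cluster CIQRZ
final tree: ((((C:1,I:1):5/2,Z:7/2):17/6,Q:19/3):11/3,R:10)
total length: 185/6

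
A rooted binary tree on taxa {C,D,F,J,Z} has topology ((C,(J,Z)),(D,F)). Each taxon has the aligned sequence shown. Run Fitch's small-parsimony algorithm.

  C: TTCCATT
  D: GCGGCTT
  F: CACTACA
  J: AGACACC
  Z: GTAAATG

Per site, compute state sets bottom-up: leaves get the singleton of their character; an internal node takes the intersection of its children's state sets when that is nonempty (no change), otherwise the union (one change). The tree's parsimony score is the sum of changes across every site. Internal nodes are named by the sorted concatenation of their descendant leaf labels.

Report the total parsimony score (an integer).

JZ@0: {A} ∪ {G} = {A,G} (union, +1)
CJZ@0: {T} ∪ {A,G} = {A,G,T} (union, +1)
DF@0: {G} ∪ {C} = {C,G} (union, +1)
CDFJZ@0: {A,G,T} ∩ {C,G} = {G} (intersection, +0)
JZ@1: {G} ∪ {T} = {G,T} (union, +1)
CJZ@1: {T} ∩ {G,T} = {T} (intersection, +0)
DF@1: {C} ∪ {A} = {A,C} (union, +1)
CDFJZ@1: {T} ∪ {A,C} = {A,C,T} (union, +1)
JZ@2: {A} ∩ {A} = {A} (intersection, +0)
CJZ@2: {C} ∪ {A} = {A,C} (union, +1)
DF@2: {G} ∪ {C} = {C,G} (union, +1)
CDFJZ@2: {A,C} ∩ {C,G} = {C} (intersection, +0)
JZ@3: {C} ∪ {A} = {A,C} (union, +1)
CJZ@3: {C} ∩ {A,C} = {C} (intersection, +0)
DF@3: {G} ∪ {T} = {G,T} (union, +1)
CDFJZ@3: {C} ∪ {G,T} = {C,G,T} (union, +1)
JZ@4: {A} ∩ {A} = {A} (intersection, +0)
CJZ@4: {A} ∩ {A} = {A} (intersection, +0)
DF@4: {C} ∪ {A} = {A,C} (union, +1)
CDFJZ@4: {A} ∩ {A,C} = {A} (intersection, +0)
JZ@5: {C} ∪ {T} = {C,T} (union, +1)
CJZ@5: {T} ∩ {C,T} = {T} (intersection, +0)
DF@5: {T} ∪ {C} = {C,T} (union, +1)
CDFJZ@5: {T} ∩ {C,T} = {T} (intersection, +0)
JZ@6: {C} ∪ {G} = {C,G} (union, +1)
CJZ@6: {T} ∪ {C,G} = {C,G,T} (union, +1)
DF@6: {T} ∪ {A} = {A,T} (union, +1)
CDFJZ@6: {C,G,T} ∩ {A,T} = {T} (intersection, +0)
per-site changes: [3, 3, 2, 3, 1, 2, 3]; total = 17

17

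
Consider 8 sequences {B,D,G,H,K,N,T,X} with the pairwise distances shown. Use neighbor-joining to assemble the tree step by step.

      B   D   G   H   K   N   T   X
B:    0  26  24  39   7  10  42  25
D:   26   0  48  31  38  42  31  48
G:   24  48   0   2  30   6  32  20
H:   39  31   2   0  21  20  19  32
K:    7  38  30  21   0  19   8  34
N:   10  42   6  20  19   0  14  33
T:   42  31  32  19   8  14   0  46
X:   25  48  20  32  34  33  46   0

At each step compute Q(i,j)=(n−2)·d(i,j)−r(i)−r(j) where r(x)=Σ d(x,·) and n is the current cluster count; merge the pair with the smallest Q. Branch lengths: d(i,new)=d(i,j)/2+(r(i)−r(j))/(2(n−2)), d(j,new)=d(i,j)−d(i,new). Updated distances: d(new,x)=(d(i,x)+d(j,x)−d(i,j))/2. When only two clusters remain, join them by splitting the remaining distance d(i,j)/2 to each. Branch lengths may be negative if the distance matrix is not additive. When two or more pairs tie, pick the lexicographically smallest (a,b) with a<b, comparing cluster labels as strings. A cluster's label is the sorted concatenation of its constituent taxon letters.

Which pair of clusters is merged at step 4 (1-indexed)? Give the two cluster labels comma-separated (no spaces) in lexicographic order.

B,D

iteration 1: select G,H (d=2, Q=-314); attach at lengths (5/6, 7/6); label the merged cluster GH
  updated: d(B,GH)=61/2, d(D,GH)=77/2, d(GH,K)=49/2, d(GH,N)=12, d(GH,T)=49/2, d(GH,X)=25
iteration 2: select K,T (d=8, Q=-256); attach at lengths (1/2, 15/2); label the merged cluster KT
  updated: d(B,KT)=41/2, d(D,KT)=61/2, d(GH,KT)=41/2, d(KT,N)=25/2, d(KT,X)=36
iteration 3: select GH,X (d=25, Q=-387/2); attach at lengths (119/16, 281/16); label the merged cluster GHX
  updated: d(B,GHX)=61/4, d(D,GHX)=123/4, d(GHX,KT)=63/4, d(GHX,N)=10
iteration 4: select B,D (d=26, Q=-123); attach at lengths (41/12, 271/12); label the merged cluster BD
  updated: d(BD,GHX)=10, d(BD,KT)=25/2, d(BD,N)=13
iteration 5: select BD,GHX (d=10, Q=-205/4); attach at lengths (79/16, 81/16); label the merged cluster BDGHX
  updated: d(BDGHX,KT)=73/8, d(BDGHX,N)=13/2
iteration 6: select BDGHX,KT (d=73/8, Q=-225/8); attach at lengths (25/16, 121/16); label the merged cluster BDGHKTX
  updated: d(BDGHKTX,N)=79/16
iteration 7: select BDGHKTX,N (d=79/16); attach at lengths (79/32, 79/32); label the merged cluster BDGHKNTX
final tree: ((((B:41/12,D:271/12):79/16,((G:5/6,H:7/6):119/16,X:281/16):81/16):25/16,(K:1/2,T:15/2):121/16):79/32,N:79/32)
total length: 1361/16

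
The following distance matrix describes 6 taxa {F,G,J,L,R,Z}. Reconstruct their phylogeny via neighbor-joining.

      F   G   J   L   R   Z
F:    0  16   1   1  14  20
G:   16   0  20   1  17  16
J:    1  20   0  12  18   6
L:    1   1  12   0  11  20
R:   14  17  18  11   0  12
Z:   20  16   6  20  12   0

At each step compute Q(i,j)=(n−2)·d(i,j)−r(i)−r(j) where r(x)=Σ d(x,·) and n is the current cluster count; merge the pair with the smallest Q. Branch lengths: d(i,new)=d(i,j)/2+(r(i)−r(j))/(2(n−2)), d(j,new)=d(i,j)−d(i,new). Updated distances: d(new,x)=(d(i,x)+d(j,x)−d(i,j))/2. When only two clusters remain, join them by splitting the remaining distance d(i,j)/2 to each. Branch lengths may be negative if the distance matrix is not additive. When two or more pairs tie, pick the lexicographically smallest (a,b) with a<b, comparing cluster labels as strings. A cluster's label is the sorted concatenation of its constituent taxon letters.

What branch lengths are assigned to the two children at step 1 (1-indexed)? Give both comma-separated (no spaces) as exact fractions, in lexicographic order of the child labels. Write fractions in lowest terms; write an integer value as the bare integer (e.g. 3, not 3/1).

29/8,-21/8

1. join G+L (d=1, Q=-111) ⇒ GL; edges |G|=29/8, |L|=-21/8
  updated: d(F,GL)=8, d(GL,J)=31/2, d(GL,R)=27/2, d(GL,Z)=35/2
2. join F+J (d=1, Q=-161/2) ⇒ FJ; edges |F|=11/12, |J|=1/12
  updated: d(FJ,GL)=45/4, d(FJ,R)=31/2, d(FJ,Z)=25/2
3. join FJ+GL (d=45/4, Q=-59) ⇒ FGJL; edges |FJ|=39/8, |GL|=51/8
  updated: d(FGJL,R)=71/8, d(FGJL,Z)=75/8
4. join FGJL+R (d=71/8, Q=-121/4) ⇒ FGJLR; edges |FGJL|=25/8, |R|=23/4
  updated: d(FGJLR,Z)=25/4
5. join FGJLR+Z (d=25/4) ⇒ FGJLRZ; edges |FGJLR|=25/8, |Z|=25/8
final tree: ((((F:11/12,J:1/12):39/8,(G:29/8,L:-21/8):51/8):25/8,R:23/4):25/8,Z:25/8)
total length: 227/8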